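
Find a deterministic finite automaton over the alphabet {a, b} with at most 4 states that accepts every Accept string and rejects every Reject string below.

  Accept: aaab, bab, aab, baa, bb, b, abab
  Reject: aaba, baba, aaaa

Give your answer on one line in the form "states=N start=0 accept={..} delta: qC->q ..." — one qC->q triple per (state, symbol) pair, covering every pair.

Fold the examples into a partial DFA from state 0: repeatedly fix the first undefined (state, symbol) met by the shortest-then-alphabetical prefix, trying targets in increasing order and rejecting any under which an Accept and a Reject string meet in one state with the same remainder; add a state when all current targets are rejected. Accepting states are where Accept strings end.
a: 0a undefined. 0a->0: ok.
b: 0b undefined. 0b->0: no, aaab/aaba meet in 0. Open state 1: 0b->1.
ba: 1a undefined. 1a->0: no, baa/aaba meet in 0. 1a->1: no, aaab/aaba meet in 1. Open state 2: 1a->2.
bb: 1b undefined. 1b->0: no, bb/aaaa meet in 0. 1b->1: ok.
baa: 2a undefined. 2a->0: no, baa/aaaa meet in 0. 2a->1: ok.
bab: 2b undefined. 2b->0: no, bab/baba meet in 0. 2b->1: ok.
All examples now run through 3 states with every (state, symbol) defined. Accept strings end in {1}, Reject strings end in {0,2}; accept={1}.

states=3 start=0 accept={1} delta: 0a->0 0b->1 1a->2 1b->1 2a->1 2b->1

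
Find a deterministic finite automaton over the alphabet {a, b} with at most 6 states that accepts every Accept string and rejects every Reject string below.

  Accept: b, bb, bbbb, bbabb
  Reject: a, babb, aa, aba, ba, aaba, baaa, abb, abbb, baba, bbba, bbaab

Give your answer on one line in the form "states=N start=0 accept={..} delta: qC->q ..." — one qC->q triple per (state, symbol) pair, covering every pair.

State merging on the prefix tree: take the shortest (then alphabetical) example prefix whose next move is undefined and point that move at state 0, else 1, else 2, ...; a target is out if some Accept/Reject pair would then sit in one state with the same input left (inseparable). If every existing state is out, open a new one.
a: 0a undefined. 0a->0: no, bb/abb meet in 0 with "bb" left. Open state 1: 0a->1.
b: 0b undefined. 0b->0: no, bbabb/babb meet in 1 with "bb" left. 0b->1: no, b/a meet in 1. Open state 2: 0b->2.
aa: 1a undefined. 1a->0: ok.
ab: 1b undefined. 1b->0: no, b/abb meet in 2. 1b->1: ok.
ba: 2a undefined. 2a->0: no, bb/babb meet in 2 with "b" left. 2a->1: ok.
bb: 2b undefined. 2b->0: no, b/bbaab meet in 2. 2b->1: no, bb/a meet in 1. 2b->2: no, b/bbaab meet in 2. Open state 3: 2b->3.
bba: 3a undefined. 3a->0: ok.
bbb: 3b undefined. 3b->0: ok.
All examples now run through 4 states with every (state, symbol) defined. Accept strings end in {2,3}, Reject strings end in {0,1}; accept={2,3}.

states=4 start=0 accept={2,3} delta: 0a->1 0b->2 1a->0 1b->1 2a->1 2b->3 3a->0 3b->0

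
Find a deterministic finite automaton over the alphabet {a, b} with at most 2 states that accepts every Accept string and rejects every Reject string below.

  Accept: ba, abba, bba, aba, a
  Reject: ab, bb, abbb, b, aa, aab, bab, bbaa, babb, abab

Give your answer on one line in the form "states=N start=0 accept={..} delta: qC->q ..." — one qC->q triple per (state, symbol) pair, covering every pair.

State merging on the prefix tree: take the shortest (then alphabetical) example prefix whose next move is undefined and point that move at state 0, else 1, else 2, ...; a target is out if some Accept/Reject pair would then sit in one state with the same input left (inseparable). If every existing state is out, open a new one.
a: 0a undefined. 0a->0: no, a/aa meet in 0. Open state 1: 0a->1.
b: 0b undefined. 0b->0: ok.
aa: 1a undefined. 1a->0: ok.
ab: 1b undefined. 1b->0: ok.
All examples now run through 2 states with every (state, symbol) defined. Accept strings end in {1}, Reject strings end in {0}; accept={1}.

states=2 start=0 accept={1} delta: 0a->1 0b->0 1a->0 1b->0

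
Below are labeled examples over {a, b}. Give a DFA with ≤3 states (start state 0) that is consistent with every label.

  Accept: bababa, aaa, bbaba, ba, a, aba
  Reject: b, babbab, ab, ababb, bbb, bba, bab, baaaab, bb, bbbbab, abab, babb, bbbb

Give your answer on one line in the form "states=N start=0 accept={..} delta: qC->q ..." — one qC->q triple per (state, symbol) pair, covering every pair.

states=3 start=0 accept={0} delta: 0a->0 0b->1 1a->0 1b->2 2a->2 2b->1

State merging on the prefix tree: take the shortest (then alphabetical) example prefix whose next move is undefined and point that move at state 0, else 1, else 2, ...; a target is out if some Accept/Reject pair would then sit in one state with the same input left (inseparable). If every existing state is out, open a new one.
a: 0a undefined. 0a->0: ok.
b: 0b undefined. 0b->0: no, bababa/b meet in 0. Open state 1: 0b->1.
ba: 1a undefined. 1a->0: ok.
bb: 1b undefined. 1b->0: no, bababa/ababb meet in 0. 1b->1: no, bababa/bba meet in 0. Open state 2: 1b->2.
bba: 2a undefined. 2a->0: no, bababa/bba meet in 0. 2a->1: no, bbaba/b meet in 1. 2a->2: ok.
bbb: 2b undefined. 2b->0: no, bababa/babbab meet in 0. 2b->1: ok.
All examples now run through 3 states with every (state, symbol) defined. Accept strings end in {0}, Reject strings end in {1,2}; accept={0}.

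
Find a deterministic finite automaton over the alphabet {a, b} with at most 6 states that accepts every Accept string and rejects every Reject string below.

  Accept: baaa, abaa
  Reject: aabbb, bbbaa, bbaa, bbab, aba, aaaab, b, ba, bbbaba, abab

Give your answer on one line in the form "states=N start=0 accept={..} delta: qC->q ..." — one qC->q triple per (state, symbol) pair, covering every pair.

states=4 start=0 accept={0} delta: 0a->0 0b->1 1a->2 1b->3 2a->0 2b->1 3a->1 3b->3

State merging on the prefix tree: take the shortest (then alphabetical) example prefix whose next move is undefined and point that move at state 0, else 1, else 2, ...; a target is out if some Accept/Reject pair would then sit in one state with the same input left (inseparable). If every existing state is out, open a new one.
a: 0a undefined. 0a->0: ok.
b: 0b undefined. 0b->0: no, baaa/aabbb meet in 0. Open state 1: 0b->1.
ba: 1a undefined. 1a->0: no, baaa/aba meet in 0. 1a->1: no, baaa/aba meet in 1. Open state 2: 1a->2.
bb: 1b undefined. 1b->0: no, abaa/bbbaa meet in 2 with "a" left. 1b->1: no, abaa/bbbaa meet in 2 with "a" left. 1b->2: no, baaa/bbaa meet in 2 with "aa" left. Open state 3: 1b->3.
baa: 2a undefined. 2a->0: ok.
bba: 3a undefined. 3a->0: no, baaa/bbaa meet in 0. 3a->1: ok.
bbb: 3b undefined. 3b->0: no, baaa/aabbb meet in 0. 3b->1: no, baaa/bbbaa meet in 0. 3b->2: no, baaa/bbbaa meet in 0. 3b->3: ok.
abab: 2b undefined. 2b->0: no, baaa/abab meet in 0. 2b->1: ok.
All examples now run through 4 states with every (state, symbol) defined. Accept strings end in {0}, Reject strings end in {1,2,3}; accept={0}.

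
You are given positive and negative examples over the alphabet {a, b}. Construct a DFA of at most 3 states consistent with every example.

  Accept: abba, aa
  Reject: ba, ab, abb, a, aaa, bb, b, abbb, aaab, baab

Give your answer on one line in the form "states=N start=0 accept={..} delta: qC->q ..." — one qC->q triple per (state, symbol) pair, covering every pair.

states=3 start=0 accept={2} delta: 0a->1 0b->0 1a->2 1b->1 2a->0 2b->0

Fold the examples into a partial DFA from state 0: repeatedly fix the first undefined (state, symbol) met by the shortest-then-alphabetical prefix, trying targets in increasing order and rejecting any under which an Accept and a Reject string meet in one state with the same remainder; add a state when all current targets are rejected. Accepting states are where Accept strings end.
a: 0a undefined. 0a->0: no, aa/a meet in 0. Open state 1: 0a->1.
b: 0b undefined. 0b->0: ok.
aa: 1a undefined. 1a->0: no, aa/bb meet in 0. 1a->1: no, aa/ba meet in 1. Open state 2: 1a->2.
ab: 1b undefined. 1b->0: no, abba/ba meet in 1. 1b->1: ok.
aaa: 2a undefined. 2a->0: ok.
baab: 2b undefined. 2b->0: ok.
All examples now run through 3 states with every (state, symbol) defined. Accept strings end in {2}, Reject strings end in {0,1}; accept={2}.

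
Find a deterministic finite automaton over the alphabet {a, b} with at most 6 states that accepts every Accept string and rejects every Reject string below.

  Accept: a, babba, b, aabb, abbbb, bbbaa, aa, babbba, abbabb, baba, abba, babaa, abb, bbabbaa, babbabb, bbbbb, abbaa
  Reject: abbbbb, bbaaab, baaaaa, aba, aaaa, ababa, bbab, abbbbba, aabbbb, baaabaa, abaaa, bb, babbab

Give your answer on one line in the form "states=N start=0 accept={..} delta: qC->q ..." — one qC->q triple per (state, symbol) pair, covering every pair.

states=6 start=0 accept={0,1,2,4} delta: 0a->1 0b->1 1a->2 1b->3 2a->3 2b->4 3a->5 3b->4 4a->1 4b->0 5a->3 5b->3

Grow the machine one transition at a time. Run the examples from 0; the earliest place one falls off (shortest prefix, ties alphabetical) gets sent to the lowest-numbered state that keeps every Accept/Reject pair distinguishable — a pair clashes when both reach the same state with identical unread suffix — and to a fresh state only if none does.
a: 0a undefined. 0a->0: no, a/aaaa meet in 0. Open state 1: 0a->1.
b: 0b undefined. 0b->0: no, b/bb meet in 0. 0b->1: ok.
aa: 1a undefined. 1a->0: no, a/baaabaa meet in 1. 1a->1: no, a/baaaaa meet in 1. Open state 2: 1a->2.
ab: 1b undefined. 1b->0: no, a/aba meet in 1. 1b->1: no, a/abbbbb meet in 1. 1b->2: no, aa/bb meet in 2. Open state 3: 1b->3.
aaa: 2a undefined. 2a->0: no, a/aaaa meet in 1. 2a->1: no, aa/baaaaa meet in 2. 2a->2: no, aa/baaaaa meet in 2. 2a->3: ok.
aab: 2b undefined. 2b->0: no, babbba/aba meet in 3 with "a" left. 2b->1: no, babba/aba meet in 3 with "a" left. 2b->2: no, babba/bb meet in 3. 2b->3: no, abbbb/aabbbb meet in 3 with "bbb" left. Open state 4: 2b->4.
aba: 3a undefined. 3a->0: no, a/bbab meet in 1. 3a->1: no, a/aba meet in 1. 3a->2: no, aa/baaaaa meet in 2. 3a->3: no, bbbaa/baaabaa meet in 3 with "baa" left. 3a->4: no, babba/ababa meet in 4 with "ba" left. Open state 5: 3a->5.
abb: 3b undefined. 3b->0: no, a/abbbbba meet in 1. 3b->1: no, bbbaa/abbbbb meet in 3. 3b->2: no, bbbaa/aba meet in 5. 3b->3: no, abbbb/abbbbb meet in 3. 3b->4: ok.
aabb: 4b undefined. 4b->0: ok.
abaa: 5a undefined. 5a->0: no, a/baaaaa meet in 1. 5a->1: no, aa/baaaaa meet in 2. 5a->2: no, abb/bbaaab meet in 4. 5a->3: ok.
abab: 5b undefined. 5b->0: no, a/ababa meet in 1. 5b->1: no, a/bbaaab meet in 1. 5b->2: no, aa/bbaaab meet in 2. 5b->3: ok.
abba: 4a undefined. 4a->0: no, abbabb/abbbbb meet in 3. 4a->1: ok.
All examples now run through 6 states with every (state, symbol) defined. Accept strings end in {0,1,2,4}, Reject strings end in {3,5}; accept={0,1,2,4}.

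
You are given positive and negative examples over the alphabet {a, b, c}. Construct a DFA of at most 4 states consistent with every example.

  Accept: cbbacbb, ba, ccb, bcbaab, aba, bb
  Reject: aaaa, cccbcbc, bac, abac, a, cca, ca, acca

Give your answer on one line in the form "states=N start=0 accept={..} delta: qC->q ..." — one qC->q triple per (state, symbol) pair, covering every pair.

Grow the machine one transition at a time. Run the examples from 0; the earliest place one falls off (shortest prefix, ties alphabetical) gets sent to the lowest-numbered state that keeps every Accept/Reject pair distinguishable — a pair clashes when both reach the same state with identical unread suffix — and to a fresh state only if none does.
a: 0a undefined. 0a->0: ok.
b: 0b undefined. 0b->0: no, ba/aaaa meet in 0. Open state 1: 0b->1.
c: 0c undefined. 0c->0: ok.
ba: 1a undefined. 1a->0: no, ba/aaaa meet in 0. 1a->1: ok.
bb: 1b undefined. 1b->0: no, cbbacbb/aaaa meet in 0. 1b->1: ok.
bc: 1c undefined. 1c->0: ok.
All examples now run through 2 states with every (state, symbol) defined. Accept strings end in {1}, Reject strings end in {0}; accept={1}.

states=2 start=0 accept={1} delta: 0a->0 0b->1 0c->0 1a->1 1b->1 1c->0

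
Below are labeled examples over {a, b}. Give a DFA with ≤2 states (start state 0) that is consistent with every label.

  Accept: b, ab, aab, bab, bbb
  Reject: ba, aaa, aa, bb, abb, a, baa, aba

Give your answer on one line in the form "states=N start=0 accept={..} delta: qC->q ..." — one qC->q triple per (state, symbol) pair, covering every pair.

states=2 start=0 accept={1} delta: 0a->0 0b->1 1a->0 1b->0

State merging on the prefix tree: take the shortest (then alphabetical) example prefix whose next move is undefined and point that move at state 0, else 1, else 2, ...; a target is out if some Accept/Reject pair would then sit in one state with the same input left (inseparable). If every existing state is out, open a new one.
a: 0a undefined. 0a->0: ok.
b: 0b undefined. 0b->0: no, b/ba meet in 0. Open state 1: 0b->1.
ba: 1a undefined. 1a->0: ok.
bb: 1b undefined. 1b->0: ok.
All examples now run through 2 states with every (state, symbol) defined. Accept strings end in {1}, Reject strings end in {0}; accept={1}.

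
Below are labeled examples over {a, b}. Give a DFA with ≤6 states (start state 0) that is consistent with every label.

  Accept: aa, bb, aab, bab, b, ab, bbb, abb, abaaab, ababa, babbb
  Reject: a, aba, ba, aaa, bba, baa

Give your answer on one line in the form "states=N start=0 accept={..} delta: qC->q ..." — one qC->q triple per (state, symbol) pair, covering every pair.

states=5 start=0 accept={0,2,4} delta: 0a->1 0b->2 1a->0 1b->2 2a->3 2b->0 3a->1 3b->4 4a->0 4b->0

State merging on the prefix tree: take the shortest (then alphabetical) example prefix whose next move is undefined and point that move at state 0, else 1, else 2, ...; a target is out if some Accept/Reject pair would then sit in one state with the same input left (inseparable). If every existing state is out, open a new one.
a: 0a undefined. 0a->0: no, aa/a meet in 0. Open state 1: 0a->1.
b: 0b undefined. 0b->0: no, aa/baa meet in 1 with "a" left. 0b->1: no, aa/ba meet in 1 with "a" left. Open state 2: 0b->2.
aa: 1a undefined. 1a->0: ok.
ab: 1b undefined. 1b->0: no, ababa/a meet in 1. 1b->1: no, aa/aba meet in 0. 1b->2: ok.
ba: 2a undefined. 2a->0: no, aa/aba meet in 0. 2a->1: no, aa/baa meet in 0. 2a->2: no, aab/aba meet in 2. Open state 3: 2a->3.
bb: 2b undefined. 2b->0: ok.
baa: 3a undefined. 3a->0: no, aa/baa meet in 0. 3a->1: ok.
bab: 3b undefined. 3b->0: no, ababa/a meet in 1. 3b->1: no, bab/a meet in 1. 3b->2: no, ababa/aba meet in 3. 3b->3: no, bab/aba meet in 3. Open state 4: 3b->4.
babb: 4b undefined. 4b->0: ok.
ababa: 4a undefined. 4a->0: ok.
All examples now run through 5 states with every (state, symbol) defined. Accept strings end in {0,2,4}, Reject strings end in {1,3}; accept={0,2,4}.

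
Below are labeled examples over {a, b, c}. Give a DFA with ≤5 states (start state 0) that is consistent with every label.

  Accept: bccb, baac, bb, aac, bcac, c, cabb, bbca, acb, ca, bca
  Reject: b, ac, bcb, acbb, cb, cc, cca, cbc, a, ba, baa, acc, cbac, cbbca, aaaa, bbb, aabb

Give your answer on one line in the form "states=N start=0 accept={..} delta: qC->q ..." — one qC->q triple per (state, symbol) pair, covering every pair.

states=5 start=0 accept={0,3} delta: 0a->1 0b->2 0c->3 1a->2 1b->0 1c->1 2a->1 2b->0 2c->3 3a->0 3b->4 3c->1 4a->1 4b->1 4c->1

Fold the examples into a partial DFA from state 0: repeatedly fix the first undefined (state, symbol) met by the shortest-then-alphabetical prefix, trying targets in increasing order and rejecting any under which an Accept and a Reject string meet in one state with the same remainder; add a state when all current targets are rejected. Accepting states are where Accept strings end.
a: 0a undefined. 0a->0: no, bb/aabb meet in 0 with "bb" left. Open state 1: 0a->1.
b: 0b undefined. 0b->0: no, bb/b meet in 0. 0b->1: no, acb/bcb meet in 1 with "cb" left. Open state 2: 0b->2.
c: 0c undefined. 0c->0: no, c/cc meet in 0. 0c->1: no, c/a meet in 1. 0c->2: no, bb/cb meet in 2 with "b" left. Open state 3: 0c->3.
aa: 1a undefined. 1a->0: no, bb/aabb meet in 2 with "b" left. 1a->1: no, aac/ac meet in 1 with "c" left. 1a->2: ok.
ac: 1c undefined. 1c->0: no, bb/acbb meet in 2 with "b" left. 1c->1: ok.
ba: 2a undefined. 2a->0: no, baac/ac meet in 1. 2a->1: ok.
bb: 2b undefined. 2b->0: ok.
bc: 2c undefined. 2c->0: no, bccb/cb meet in 3 with "b" left. 2c->1: no, bccb/bcb meet in 1 with "b" left. 2c->2: no, bccb/bcb meet in 0. 2c->3: ok.
ca: 3a undefined. 3a->0: ok.
cb: 3b undefined. 3b->0: no, baac/cbc meet in 3. 3b->1: no, baac/cbac meet in 3. 3b->2: no, baac/cbc meet in 3. 3b->3: no, baac/bcb meet in 3. Open state 4: 3b->4.
cc: 3c undefined. 3c->0: no, bccb/b meet in 2. 3c->1: ok.
acb: 1b undefined. 1b->0: ok.
cba: 4a undefined. 4a->0: no, baac/cbac meet in 3. 4a->1: ok.
cbb: 4b undefined. 4b->0: no, bccb/cbbca meet in 0. 4b->1: ok.
cbc: 4c undefined. 4c->0: no, bccb/cbc meet in 0. 4c->1: ok.
All examples now run through 5 states with every (state, symbol) defined. Accept strings end in {0,3}, Reject strings end in {1,2,4}; accept={0,3}.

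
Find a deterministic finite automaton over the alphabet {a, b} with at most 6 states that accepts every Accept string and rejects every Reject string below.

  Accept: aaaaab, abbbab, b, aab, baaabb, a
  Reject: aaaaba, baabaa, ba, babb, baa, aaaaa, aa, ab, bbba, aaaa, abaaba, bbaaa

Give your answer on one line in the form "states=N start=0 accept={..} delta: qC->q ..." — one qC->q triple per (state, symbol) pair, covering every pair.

states=5 start=0 accept={0,1,4} delta: 0a->1 0b->1 1a->2 1b->2 2a->3 2b->1 3a->3 3b->4 4a->2 4b->0

Grow the machine one transition at a time. Run the examples from 0; the earliest place one falls off (shortest prefix, ties alphabetical) gets sent to the lowest-numbered state that keeps every Accept/Reject pair distinguishable — a pair clashes when both reach the same state with identical unread suffix — and to a fresh state only if none does.
a: 0a undefined. 0a->0: no, aaaaab/ab meet in 0 with "b" left. Open state 1: 0a->1.
b: 0b undefined. 0b->0: no, a/ba meet in 1. 0b->1: ok.
aa: 1a undefined. 1a->0: no, aaaaab/babb meet in 1 with "b" left. 1a->1: no, aaaaab/ab meet in 1 with "b" left. Open state 2: 1a->2.
ab: 1b undefined. 1b->0: no, abbbab/ab meet in 0. 1b->1: no, b/ab meet in 1. 1b->2: ok.
aaa: 2a undefined. 2a->0: no, b/aaaa meet in 1. 2a->1: no, aaaaab/baabaa meet in 2. 2a->2: no, baaabb/babb meet in 2 with "bb" left. Open state 3: 2a->3.
aab: 2b undefined. 2b->0: no, b/babb meet in 1. 2b->1: ok.
aaaa: 3a undefined. 3a->0: no, aaaaab/aaaaba meet in 2. 3a->1: no, aaaaab/aaaa meet in 1. 3a->2: no, baaabb/aaaaba meet in 2. 3a->3: ok.
baab: 3b undefined. 3b->0: no, b/aaaaba meet in 1. 3b->1: no, baaabb/aaaaba meet in 2. 3b->2: no, aaaaab/ba meet in 2. 3b->3: no, aaaaab/aaaaba meet in 3. Open state 4: 3b->4.
baaba: 4a undefined. 4a->0: no, b/baabaa meet in 1. 4a->1: no, b/aaaaba meet in 1. 4a->2: ok.
baaabb: 4b undefined. 4b->0: ok.
All examples now run through 5 states with every (state, symbol) defined. Accept strings end in {0,1,4}, Reject strings end in {2,3}; accept={0,1,4}.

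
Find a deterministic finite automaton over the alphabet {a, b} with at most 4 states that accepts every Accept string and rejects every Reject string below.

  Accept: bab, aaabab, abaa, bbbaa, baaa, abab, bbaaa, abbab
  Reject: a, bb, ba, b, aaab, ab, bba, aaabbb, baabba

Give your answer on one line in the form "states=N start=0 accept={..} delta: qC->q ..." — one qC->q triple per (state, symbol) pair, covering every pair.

states=4 start=0 accept={3} delta: 0a->0 0b->1 1a->2 1b->1 2a->3 2b->3 3a->3 3b->0

State merging on the prefix tree: take the shortest (then alphabetical) example prefix whose next move is undefined and point that move at state 0, else 1, else 2, ...; a target is out if some Accept/Reject pair would then sit in one state with the same input left (inseparable). If every existing state is out, open a new one.
a: 0a undefined. 0a->0: ok.
b: 0b undefined. 0b->0: no, bab/a meet in 0. Open state 1: 0b->1.
ba: 1a undefined. 1a->0: no, bab/b meet in 1. 1a->1: no, bab/bb meet in 1 with "b" left. Open state 2: 1a->2.
bb: 1b undefined. 1b->0: no, bbaaa/a meet in 0. 1b->1: ok.
baa: 2a undefined. 2a->0: no, abaa/a meet in 0. 2a->1: no, abaa/bb meet in 1. 2a->2: no, abaa/ba meet in 2. Open state 3: 2a->3.
bab: 2b undefined. 2b->0: no, bab/a meet in 0. 2b->1: no, bab/bb meet in 1. 2b->2: no, bab/ba meet in 2. 2b->3: ok.
baaa: 3a undefined. 3a->0: no, baaa/a meet in 0. 3a->1: no, baaa/bb meet in 1. 3a->2: no, baaa/ba meet in 2. 3a->3: ok.
baab: 3b undefined. 3b->0: ok.
All examples now run through 4 states with every (state, symbol) defined. Accept strings end in {3}, Reject strings end in {0,1,2}; accept={3}.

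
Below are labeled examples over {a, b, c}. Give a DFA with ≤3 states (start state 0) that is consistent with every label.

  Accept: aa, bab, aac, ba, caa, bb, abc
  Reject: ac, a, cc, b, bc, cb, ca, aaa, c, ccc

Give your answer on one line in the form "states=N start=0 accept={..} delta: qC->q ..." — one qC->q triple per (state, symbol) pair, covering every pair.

State merging on the prefix tree: take the shortest (then alphabetical) example prefix whose next move is undefined and point that move at state 0, else 1, else 2, ...; a target is out if some Accept/Reject pair would then sit in one state with the same input left (inseparable). If every existing state is out, open a new one.
a: 0a undefined. 0a->0: no, aa/a meet in 0. Open state 1: 0a->1.
b: 0b undefined. 0b->0: no, ba/a meet in 1. 0b->1: ok.
c: 0c undefined. 0c->0: ok.
aa: 1a undefined. 1a->0: no, aa/cc meet in 0. 1a->1: no, aa/a meet in 1. Open state 2: 1a->2.
ab: 1b undefined. 1b->0: no, bb/cc meet in 0. 1b->1: no, bb/a meet in 1. 1b->2: ok.
ac: 1c undefined. 1c->0: ok.
aaa: 2a undefined. 2a->0: ok.
aac: 2c undefined. 2c->0: no, aac/ac meet in 0. 2c->1: no, aac/a meet in 1. 2c->2: ok.
bab: 2b undefined. 2b->0: no, bab/ac meet in 0. 2b->1: no, bab/a meet in 1. 2b->2: ok.
All examples now run through 3 states with every (state, symbol) defined. Accept strings end in {2}, Reject strings end in {0,1}; accept={2}.

states=3 start=0 accept={2} delta: 0a->1 0b->1 0c->0 1a->2 1b->2 1c->0 2a->0 2b->2 2c->2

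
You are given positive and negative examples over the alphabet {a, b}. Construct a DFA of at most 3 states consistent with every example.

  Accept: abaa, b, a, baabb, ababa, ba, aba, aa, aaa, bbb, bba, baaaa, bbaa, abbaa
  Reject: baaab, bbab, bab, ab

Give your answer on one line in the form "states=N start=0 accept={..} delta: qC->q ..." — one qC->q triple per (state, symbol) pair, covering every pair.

states=3 start=0 accept={0,1} delta: 0a->1 0b->0 1a->0 1b->2 2a->0 2b->0

State merging on the prefix tree: take the shortest (then alphabetical) example prefix whose next move is undefined and point that move at state 0, else 1, else 2, ...; a target is out if some Accept/Reject pair would then sit in one state with the same input left (inseparable). If every existing state is out, open a new one.
a: 0a undefined. 0a->0: no, b/ab meet in 0 with "b" left. Open state 1: 0a->1.
b: 0b undefined. 0b->0: ok.
aa: 1a undefined. 1a->0: ok.
ab: 1b undefined. 1b->0: no, abaa/baaab meet in 0. 1b->1: no, abaa/baaab meet in 1. Open state 2: 1b->2.
aba: 2a undefined. 2a->0: ok.
abb: 2b undefined. 2b->0: ok.
All examples now run through 3 states with every (state, symbol) defined. Accept strings end in {0,1}, Reject strings end in {2}; accept={0,1}.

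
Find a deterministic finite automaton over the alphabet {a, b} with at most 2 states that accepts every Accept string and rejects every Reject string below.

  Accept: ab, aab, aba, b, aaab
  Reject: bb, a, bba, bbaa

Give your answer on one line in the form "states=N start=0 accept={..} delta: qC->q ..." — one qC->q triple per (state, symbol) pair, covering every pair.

Grow the machine one transition at a time. Run the examples from 0; the earliest place one falls off (shortest prefix, ties alphabetical) gets sent to the lowest-numbered state that keeps every Accept/Reject pair distinguishable — a pair clashes when both reach the same state with identical unread suffix — and to a fresh state only if none does.
a: 0a undefined. 0a->0: ok.
b: 0b undefined. 0b->0: no, ab/bb meet in 0. Open state 1: 0b->1.
bb: 1b undefined. 1b->0: ok.
aba: 1a undefined. 1a->0: no, aba/bb meet in 0. 1a->1: ok.
All examples now run through 2 states with every (state, symbol) defined. Accept strings end in {1}, Reject strings end in {0}; accept={1}.

states=2 start=0 accept={1} delta: 0a->0 0b->1 1a->1 1b->0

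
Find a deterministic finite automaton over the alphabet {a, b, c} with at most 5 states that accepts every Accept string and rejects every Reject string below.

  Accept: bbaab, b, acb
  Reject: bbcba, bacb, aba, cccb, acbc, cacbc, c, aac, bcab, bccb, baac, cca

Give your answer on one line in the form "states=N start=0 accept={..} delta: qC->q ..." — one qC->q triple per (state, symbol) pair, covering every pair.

states=4 start=0 accept={1} delta: 0a->0 0b->1 0c->2 1a->2 1b->0 1c->2 2a->1 2b->1 2c->3 3a->0 3b->0 3c->1

State merging on the prefix tree: take the shortest (then alphabetical) example prefix whose next move is undefined and point that move at state 0, else 1, else 2, ...; a target is out if some Accept/Reject pair would then sit in one state with the same input left (inseparable). If every existing state is out, open a new one.
a: 0a undefined. 0a->0: ok.
b: 0b undefined. 0b->0: no, bbaab/aba meet in 0. Open state 1: 0b->1.
c: 0c undefined. 0c->0: no, b/cccb meet in 1. 0c->1: no, b/c meet in 1. Open state 2: 0c->2.
ba: 1a undefined. 1a->0: no, acb/bacb meet in 2 with "b" left. 1a->1: no, b/aba meet in 1. 1a->2: ok.
bb: 1b undefined. 1b->0: ok.
bc: 1c undefined. 1c->0: no, bbaab/bcab meet in 1. 1c->1: no, acb/bcab meet in 2 with "b" left. 1c->2: ok.
ca: 2a undefined. 2a->0: no, bbaab/bcab meet in 1. 2a->1: ok.
cc: 2c undefined. 2c->0: no, bbaab/bacb meet in 1. 2c->1: no, acb/cccb meet in 2 with "b" left. 2c->2: no, bbaab/cca meet in 1. Open state 3: 2c->3.
acb: 2b undefined. 2b->0: no, acb/bbcba meet in 0. 2b->1: ok.
cca: 3a undefined. 3a->0: ok.
ccc: 3c undefined. 3c->0: no, bbaab/cccb meet in 1. 3c->1: ok.
bacb: 3b undefined. 3b->0: ok.
All examples now run through 4 states with every (state, symbol) defined. Accept strings end in {1}, Reject strings end in {0,2}; accept={1}.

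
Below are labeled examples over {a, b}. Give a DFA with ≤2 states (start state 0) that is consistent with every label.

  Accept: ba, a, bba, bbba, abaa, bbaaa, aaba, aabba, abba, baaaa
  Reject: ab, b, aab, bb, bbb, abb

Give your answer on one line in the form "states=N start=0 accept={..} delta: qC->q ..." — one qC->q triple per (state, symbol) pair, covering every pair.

states=2 start=0 accept={0} delta: 0a->0 0b->1 1a->0 1b->1

Grow the machine one transition at a time. Run the examples from 0; the earliest place one falls off (shortest prefix, ties alphabetical) gets sent to the lowest-numbered state that keeps every Accept/Reject pair distinguishable — a pair clashes when both reach the same state with identical unread suffix — and to a fresh state only if none does.
a: 0a undefined. 0a->0: ok.
b: 0b undefined. 0b->0: no, ba/ab meet in 0. Open state 1: 0b->1.
ba: 1a undefined. 1a->0: ok.
bb: 1b undefined. 1b->0: no, ba/bb meet in 0. 1b->1: ok.
All examples now run through 2 states with every (state, symbol) defined. Accept strings end in {0}, Reject strings end in {1}; accept={0}.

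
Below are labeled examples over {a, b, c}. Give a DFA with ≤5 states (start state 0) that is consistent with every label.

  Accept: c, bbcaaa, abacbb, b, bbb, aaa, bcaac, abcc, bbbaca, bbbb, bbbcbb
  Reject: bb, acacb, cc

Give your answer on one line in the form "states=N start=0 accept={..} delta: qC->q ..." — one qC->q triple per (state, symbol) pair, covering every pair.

states=3 start=0 accept={0,1} delta: 0a->0 0b->1 0c->1 1a->0 1b->2 1c->2 2a->0 2b->0 2c->0

State merging on the prefix tree: take the shortest (then alphabetical) example prefix whose next move is undefined and point that move at state 0, else 1, else 2, ...; a target is out if some Accept/Reject pair would then sit in one state with the same input left (inseparable). If every existing state is out, open a new one.
a: 0a undefined. 0a->0: ok.
b: 0b undefined. 0b->0: no, b/bb meet in 0. Open state 1: 0b->1.
c: 0c undefined. 0c->0: no, c/cc meet in 0. 0c->1: ok.
bb: 1b undefined. 1b->0: no, aaa/bb meet in 0. 1b->1: no, c/bb meet in 1. Open state 2: 1b->2.
bc: 1c undefined. 1c->0: no, aaa/cc meet in 0. 1c->1: no, c/cc meet in 1. 1c->2: ok.
aba: 1a undefined. 1a->0: ok.
bbb: 2b undefined. 2b->0: ok.
bbc: 2c undefined. 2c->0: ok.
bca: 2a undefined. 2a->0: ok.
All examples now run through 3 states with every (state, symbol) defined. Accept strings end in {0,1}, Reject strings end in {2}; accept={0,1}.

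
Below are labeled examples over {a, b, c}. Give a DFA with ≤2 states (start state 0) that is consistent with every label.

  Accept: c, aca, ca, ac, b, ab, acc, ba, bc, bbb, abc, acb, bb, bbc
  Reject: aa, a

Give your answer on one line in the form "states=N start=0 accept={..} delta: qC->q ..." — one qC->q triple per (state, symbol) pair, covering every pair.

states=2 start=0 accept={1} delta: 0a->0 0b->1 0c->1 1a->1 1b->1 1c->1

Fold the examples into a partial DFA from state 0: repeatedly fix the first undefined (state, symbol) met by the shortest-then-alphabetical prefix, trying targets in increasing order and rejecting any under which an Accept and a Reject string meet in one state with the same remainder; add a state when all current targets are rejected. Accepting states are where Accept strings end.
a: 0a undefined. 0a->0: ok.
b: 0b undefined. 0b->0: no, b/aa meet in 0. Open state 1: 0b->1.
c: 0c undefined. 0c->0: no, c/aa meet in 0. 0c->1: ok.
ba: 1a undefined. 1a->0: no, aca/aa meet in 0. 1a->1: ok.
bb: 1b undefined. 1b->0: no, acb/aa meet in 0. 1b->1: ok.
bc: 1c undefined. 1c->0: no, acc/aa meet in 0. 1c->1: ok.
All examples now run through 2 states with every (state, symbol) defined. Accept strings end in {1}, Reject strings end in {0}; accept={1}.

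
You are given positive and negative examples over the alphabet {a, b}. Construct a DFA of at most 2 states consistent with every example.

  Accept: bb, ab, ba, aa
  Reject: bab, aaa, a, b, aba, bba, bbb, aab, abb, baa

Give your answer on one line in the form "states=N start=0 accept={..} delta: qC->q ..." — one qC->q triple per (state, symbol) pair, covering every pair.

states=2 start=0 accept={0} delta: 0a->1 0b->1 1a->0 1b->0

Grow the machine one transition at a time. Run the examples from 0; the earliest place one falls off (shortest prefix, ties alphabetical) gets sent to the lowest-numbered state that keeps every Accept/Reject pair distinguishable — a pair clashes when both reach the same state with identical unread suffix — and to a fresh state only if none does.
a: 0a undefined. 0a->0: no, bb/abb meet in 0 with "bb" left. Open state 1: 0a->1.
b: 0b undefined. 0b->0: no, bb/b meet in 0. 0b->1: ok.
aa: 1a undefined. 1a->0: ok.
ab: 1b undefined. 1b->0: ok.
All examples now run through 2 states with every (state, symbol) defined. Accept strings end in {0}, Reject strings end in {1}; accept={0}.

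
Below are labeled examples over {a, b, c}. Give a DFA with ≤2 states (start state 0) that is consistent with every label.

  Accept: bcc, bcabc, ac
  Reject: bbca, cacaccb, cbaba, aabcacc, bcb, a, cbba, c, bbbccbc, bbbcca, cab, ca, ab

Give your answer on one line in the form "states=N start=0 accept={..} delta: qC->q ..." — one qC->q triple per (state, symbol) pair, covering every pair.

states=2 start=0 accept={0} delta: 0a->1 0b->0 0c->1 1a->1 1b->1 1c->0

Fold the examples into a partial DFA from state 0: repeatedly fix the first undefined (state, symbol) met by the shortest-then-alphabetical prefix, trying targets in increasing order and rejecting any under which an Accept and a Reject string meet in one state with the same remainder; add a state when all current targets are rejected. Accepting states are where Accept strings end.
a: 0a undefined. 0a->0: no, ac/c meet in 0 with "c" left. Open state 1: 0a->1.
b: 0b undefined. 0b->0: ok.
c: 0c undefined. 0c->0: no, bcc/bcb meet in 0. 0c->1: ok.
aa: 1a undefined. 1a->0: no, bcc/aabcacc meet in 1 with "c" left. 1a->1: ok.
ab: 1b undefined. 1b->0: no, bcabc/bbca meet in 1. 1b->1: ok.
ac: 1c undefined. 1c->0: ok.
All examples now run through 2 states with every (state, symbol) defined. Accept strings end in {0}, Reject strings end in {1}; accept={0}.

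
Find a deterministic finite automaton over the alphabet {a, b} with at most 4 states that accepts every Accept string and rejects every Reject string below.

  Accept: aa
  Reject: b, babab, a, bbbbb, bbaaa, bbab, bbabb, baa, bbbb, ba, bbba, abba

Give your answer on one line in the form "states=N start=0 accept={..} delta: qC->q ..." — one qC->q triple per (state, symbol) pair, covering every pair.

Fold the examples into a partial DFA from state 0: repeatedly fix the first undefined (state, symbol) met by the shortest-then-alphabetical prefix, trying targets in increasing order and rejecting any under which an Accept and a Reject string meet in one state with the same remainder; add a state when all current targets are rejected. Accepting states are where Accept strings end.
a: 0a undefined. 0a->0: no, aa/a meet in 0. Open state 1: 0a->1.
b: 0b undefined. 0b->0: no, aa/baa meet in 1 with "a" left. 0b->1: no, aa/ba meet in 1 with "a" left. Open state 2: 0b->2.
aa: 1a undefined. 1a->0: ok.
ab: 1b undefined. 1b->0: ok.
ba: 2a undefined. 2a->0: no, aa/ba meet in 0. 2a->1: no, aa/babab meet in 0. 2a->2: ok.
bb: 2b undefined. 2b->0: no, aa/babab meet in 0. 2b->1: no, aa/bbaaa meet in 0. 2b->2: ok.
All examples now run through 3 states with every (state, symbol) defined. Accept strings end in {0}, Reject strings end in {1,2}; accept={0}.

states=3 start=0 accept={0} delta: 0a->1 0b->2 1a->0 1b->0 2a->2 2b->2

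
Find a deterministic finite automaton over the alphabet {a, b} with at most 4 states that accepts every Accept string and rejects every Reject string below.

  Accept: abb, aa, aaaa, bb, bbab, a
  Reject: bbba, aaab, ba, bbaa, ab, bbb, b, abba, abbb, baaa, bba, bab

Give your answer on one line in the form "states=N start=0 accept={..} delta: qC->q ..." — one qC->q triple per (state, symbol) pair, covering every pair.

State merging on the prefix tree: take the shortest (then alphabetical) example prefix whose next move is undefined and point that move at state 0, else 1, else 2, ...; a target is out if some Accept/Reject pair would then sit in one state with the same input left (inseparable). If every existing state is out, open a new one.
a: 0a undefined. 0a->0: ok.
b: 0b undefined. 0b->0: no, abb/bbba meet in 0. Open state 1: 0b->1.
ba: 1a undefined. 1a->0: no, aa/ba meet in 0. 1a->1: no, abb/bab meet in 1 with "b" left. Open state 2: 1a->2.
bb: 1b undefined. 1b->0: no, abb/bbaa meet in 0. 1b->1: no, abb/aaab meet in 1. 1b->2: no, abb/ba meet in 2. Open state 3: 1b->3.
baa: 2a undefined. 2a->0: no, aa/baaa meet in 0. 2a->1: ok.
bab: 2b undefined. 2b->0: no, aa/bab meet in 0. 2b->1: ok.
bba: 3a undefined. 3a->0: no, aa/bbaa meet in 0. 3a->1: ok.
bbb: 3b undefined. 3b->0: no, aa/bbba meet in 0. 3b->1: ok.
All examples now run through 4 states with every (state, symbol) defined. Accept strings end in {0,3}, Reject strings end in {1,2}; accept={0,3}.

states=4 start=0 accept={0,3} delta: 0a->0 0b->1 1a->2 1b->3 2a->1 2b->1 3a->1 3b->1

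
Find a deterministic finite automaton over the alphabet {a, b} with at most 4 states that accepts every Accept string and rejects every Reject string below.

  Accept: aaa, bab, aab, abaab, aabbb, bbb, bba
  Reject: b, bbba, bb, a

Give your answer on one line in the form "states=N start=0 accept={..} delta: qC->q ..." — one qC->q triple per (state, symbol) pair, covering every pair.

states=4 start=0 accept={3} delta: 0a->1 0b->1 1a->2 1b->2 2a->3 2b->3 3a->2 3b->2

Grow the machine one transition at a time. Run the examples from 0; the earliest place one falls off (shortest prefix, ties alphabetical) gets sent to the lowest-numbered state that keeps every Accept/Reject pair distinguishable — a pair clashes when both reach the same state with identical unread suffix — and to a fresh state only if none does.
a: 0a undefined. 0a->0: no, aaa/a meet in 0. Open state 1: 0a->1.
b: 0b undefined. 0b->0: no, bbb/b meet in 0. 0b->1: ok.
aa: 1a undefined. 1a->0: no, aaa/b meet in 1. 1a->1: no, aaa/b meet in 1. Open state 2: 1a->2.
ab: 1b undefined. 1b->0: no, bbb/b meet in 1. 1b->1: no, bbb/b meet in 1. 1b->2: ok.
aaa: 2a undefined. 2a->0: no, abaab/bb meet in 2. 2a->1: no, aaa/b meet in 1. 2a->2: no, aaa/bb meet in 2. Open state 3: 2a->3.
aab: 2b undefined. 2b->0: no, aabbb/bb meet in 2. 2b->1: no, bab/b meet in 1. 2b->2: no, aaa/bbba meet in 3. 2b->3: ok.
aabb: 3b undefined. 3b->0: no, aabbb/b meet in 1. 3b->1: no, aabbb/bb meet in 2. 3b->2: ok.
abaa: 3a undefined. 3a->0: no, abaab/b meet in 1. 3a->1: no, abaab/bb meet in 2. 3a->2: ok.
All examples now run through 4 states with every (state, symbol) defined. Accept strings end in {3}, Reject strings end in {1,2}; accept={3}.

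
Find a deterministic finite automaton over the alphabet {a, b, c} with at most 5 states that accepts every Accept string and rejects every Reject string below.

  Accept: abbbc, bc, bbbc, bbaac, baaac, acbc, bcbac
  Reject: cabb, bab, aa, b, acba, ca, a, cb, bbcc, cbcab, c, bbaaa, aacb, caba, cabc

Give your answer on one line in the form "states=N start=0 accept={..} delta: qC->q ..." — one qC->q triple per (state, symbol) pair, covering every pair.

Fold the examples into a partial DFA from state 0: repeatedly fix the first undefined (state, symbol) met by the shortest-then-alphabetical prefix, trying targets in increasing order and rejecting any under which an Accept and a Reject string meet in one state with the same remainder; add a state when all current targets are rejected. Accepting states are where Accept strings end.
a: 0a undefined. 0a->0: ok.
b: 0b undefined. 0b->0: no, abbbc/c meet in 0 with "c" left. Open state 1: 0b->1.
c: 0c undefined. 0c->0: no, bc/cabc meet in 1 with "c" left. 0c->1: ok.
ba: 1a undefined. 1a->0: no, bc/cabc meet in 1 with "c" left. 1a->1: no, acbc/cabc meet in 1 with "bc" left. Open state 2: 1a->2.
bb: 1b undefined. 1b->0: no, abbbc/bbcc meet in 1 with "c" left. 1b->1: ok.
bc: 1c undefined. 1c->0: no, abbbc/aa meet in 0. 1c->1: no, abbbc/b meet in 1. 1c->2: no, abbbc/acba meet in 2. Open state 3: 1c->3.
baa: 2a undefined. 2a->0: no, bbaac/b meet in 1. 2a->1: ok.
bab: 2b undefined. 2b->0: ok.
bcb: 3b undefined. 3b->0: no, bcbac/cabb meet in 1. 3b->1: ok.
bbcc: 3c undefined. 3c->0: ok.
cbca: 3a undefined. 3a->0: ok.
baaac: 2c undefined. 2c->0: no, baaac/bab meet in 0. 2c->1: no, baaac/cabb meet in 1. 2c->2: no, baaac/acba meet in 2. 2c->3: ok.
All examples now run through 4 states with every (state, symbol) defined. Accept strings end in {3}, Reject strings end in {0,1,2}; accept={3}.

states=4 start=0 accept={3} delta: 0a->0 0b->1 0c->1 1a->2 1b->1 1c->3 2a->1 2b->0 2c->3 3a->0 3b->1 3c->0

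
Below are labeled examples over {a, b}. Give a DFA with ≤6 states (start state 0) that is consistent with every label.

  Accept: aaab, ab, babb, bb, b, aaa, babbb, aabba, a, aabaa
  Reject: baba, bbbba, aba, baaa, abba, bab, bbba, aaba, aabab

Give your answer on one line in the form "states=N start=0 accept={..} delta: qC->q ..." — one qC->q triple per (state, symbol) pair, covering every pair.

states=4 start=0 accept={0,1} delta: 0a->1 0b->1 1a->2 1b->1 2a->1 2b->3 3a->2 3b->0

State merging on the prefix tree: take the shortest (then alphabetical) example prefix whose next move is undefined and point that move at state 0, else 1, else 2, ...; a target is out if some Accept/Reject pair would then sit in one state with the same input left (inseparable). If every existing state is out, open a new one.
a: 0a undefined. 0a->0: no, aabba/abba meet in 0 with "bba" left. Open state 1: 0a->1.
b: 0b undefined. 0b->0: no, ab/bab meet in 1 with "b" left. 0b->1: ok.
aa: 1a undefined. 1a->0: no, b/bab meet in 1. 1a->1: no, aaab/bab meet in 1 with "b" left. Open state 2: 1a->2.
ab: 1b undefined. 1b->0: no, b/bbbba meet in 1. 1b->1: ok.
aaa: 2a undefined. 2a->0: no, aaab/baaa meet in 1. 2a->1: ok.
aab: 2b undefined. 2b->0: no, aaab/baba meet in 1. 2b->1: no, aaab/bab meet in 1. 2b->2: no, aaab/baba meet in 1. Open state 3: 2b->3.
aaba: 3a undefined. 3a->0: no, aaab/aabab meet in 1. 3a->1: no, aaab/baba meet in 1. 3a->2: ok.
aabb: 3b undefined. 3b->0: ok.
All examples now run through 4 states with every (state, symbol) defined. Accept strings end in {0,1}, Reject strings end in {2,3}; accept={0,1}.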